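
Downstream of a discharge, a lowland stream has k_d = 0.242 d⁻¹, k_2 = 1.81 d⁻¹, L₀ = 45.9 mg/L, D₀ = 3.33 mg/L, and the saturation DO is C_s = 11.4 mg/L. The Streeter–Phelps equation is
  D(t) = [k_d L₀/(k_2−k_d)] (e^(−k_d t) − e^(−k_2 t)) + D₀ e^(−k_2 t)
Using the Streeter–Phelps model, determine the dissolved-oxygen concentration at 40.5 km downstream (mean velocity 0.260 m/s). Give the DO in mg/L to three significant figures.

DO ≈ 6.96 mg/L

Travel time t = x/v = 40.5 km / (0.260 m/s) = 40500 m / 0.260 m/s = 155800 s = 1.803 d.
k_d L₀/(k_2−k_d) = 0.242×45.9/(1.81−0.242) = 11.11/1.568 = 7.084 mg/L.
e^(−k_d t) = e^(−0.242×1.803) = 0.6464; e^(−k_2 t) = e^(−1.81×1.803) = 0.03826.
D = 7.084 × (0.6464 − 0.03826) + 3.33 × 0.03826 = 4.308 + 0.1274 = 4.436 mg/L.
DO = C_s − D = 11.4 − 4.436 = 6.964 mg/L.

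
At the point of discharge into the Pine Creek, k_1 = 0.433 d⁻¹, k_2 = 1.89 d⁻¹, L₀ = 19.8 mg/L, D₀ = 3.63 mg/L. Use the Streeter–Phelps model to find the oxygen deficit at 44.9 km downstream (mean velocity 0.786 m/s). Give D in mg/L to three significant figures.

D ≈ 3.77 mg/L

Travel time t = x/v = 44.9 km / (0.786 m/s) = 44900 m / 0.786 m/s = 57120 s = 0.6612 d.
k_1 L₀/(k_2−k_1) = 0.433×19.8/(1.89−0.433) = 8.573/1.457 = 5.884 mg/L.
e^(−k_1 t) = e^(−0.433×0.6612) = 0.7510; e^(−k_2 t) = e^(−1.89×0.6612) = 0.2866.
D = 5.884 × (0.7510 − 0.2866) + 3.63 × 0.2866 = 2.733 + 1.040 = 3.773 mg/L.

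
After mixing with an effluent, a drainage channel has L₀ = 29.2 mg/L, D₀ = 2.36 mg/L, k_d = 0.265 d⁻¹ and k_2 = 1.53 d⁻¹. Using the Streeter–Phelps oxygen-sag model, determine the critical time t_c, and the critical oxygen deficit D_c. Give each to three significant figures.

t_c ≈ 1.00 d; D_c ≈ 3.88 mg/L

At the critical point dD/dt = 0, so k_d L₀ e^(−k_d t) = k_2 D. Substituting D(t) from the Streeter–Phelps equation and solving for t gives
t_c = ln[(k_2/k_d)(1 − D₀(k_2−k_d)/(k_d L₀))] / (k_2−k_d).
Here k_2−k_d = 1.265 d⁻¹ and 1 − D₀(k_2−k_d)/(k_d L₀) = 1 − 2.36×1.265/(0.265×29.2) = 0.6142, so
t_c = ln(5.774 × 0.6142) / 1.265 = 1.266 / 1.265 = 1.001 d.
D_c = (k_d/k_2) L₀ e^(−k_d t_c) = (0.265/1.53) × 29.2 × e^(−0.265×1.001) = 0.1732 × 29.2 × 0.7671 = 3.879 mg/L.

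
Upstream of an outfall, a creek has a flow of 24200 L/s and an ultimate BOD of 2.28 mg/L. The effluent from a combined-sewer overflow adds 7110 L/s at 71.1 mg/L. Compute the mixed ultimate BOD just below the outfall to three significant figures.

17.9 mg/L

Flow-weighted mixing: C = (Q_r C_r + Q_w C_w)/(Q_r + Q_w)
= (24200×2.28 + 7110×71.1)/(24200 + 7110) = 560700/31310 = 17.91 mg/L.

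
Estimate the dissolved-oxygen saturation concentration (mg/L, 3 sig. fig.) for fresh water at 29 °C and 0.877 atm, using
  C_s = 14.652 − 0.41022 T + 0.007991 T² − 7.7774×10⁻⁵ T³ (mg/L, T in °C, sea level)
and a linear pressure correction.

At sea level: C_s = 14.652 − 0.41022×29 + 0.007991×29² − 7.7774×10⁻⁵×29³ = 7.579 mg/L.
Pressure correction: C_s' = 7.579 × 0.877 = 6.647 mg/L.

C_s ≈ 6.65 mg/L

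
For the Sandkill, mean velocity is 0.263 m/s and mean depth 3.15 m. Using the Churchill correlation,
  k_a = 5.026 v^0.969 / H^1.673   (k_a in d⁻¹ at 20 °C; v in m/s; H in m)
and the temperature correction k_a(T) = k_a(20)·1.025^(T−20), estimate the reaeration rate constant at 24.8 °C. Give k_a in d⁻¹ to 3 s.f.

k_a ≈ 0.227 d⁻¹

k_a(20) = 5.026 × 0.263^0.969 / 3.15^1.673 = 5.026 × 0.2741 / 6.818 = 0.2021 d⁻¹.
k_a(24.8) = 0.2021 × 1.025^(24.8−20) = 0.2021 × 1.126 = 0.2275 d⁻¹.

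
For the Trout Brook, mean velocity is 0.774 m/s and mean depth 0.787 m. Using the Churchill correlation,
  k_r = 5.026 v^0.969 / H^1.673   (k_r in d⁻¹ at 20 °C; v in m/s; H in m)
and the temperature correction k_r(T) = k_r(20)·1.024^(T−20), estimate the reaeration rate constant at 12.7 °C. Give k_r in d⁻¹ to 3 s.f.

k_r ≈ 4.92 d⁻¹

k_r(20) = 5.026 × 0.774^0.969 / 0.787^1.673 = 5.026 × 0.7802 / 0.6698 = 5.854 d⁻¹.
k_r(12.7) = 5.854 × 1.024^(12.7−20) = 5.854 × 0.8410 = 4.923 d⁻¹.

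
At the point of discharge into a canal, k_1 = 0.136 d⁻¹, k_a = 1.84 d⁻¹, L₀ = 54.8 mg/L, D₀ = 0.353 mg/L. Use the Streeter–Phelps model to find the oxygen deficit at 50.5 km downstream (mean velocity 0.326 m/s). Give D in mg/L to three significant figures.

D ≈ 3.28 mg/L

Travel time t = x/v = 50.5 km / (0.326 m/s) = 50500 m / 0.326 m/s = 154900 s = 1.793 d.
k_1 L₀/(k_a−k_1) = 0.136×54.8/(1.84−0.136) = 7.453/1.704 = 4.374 mg/L.
e^(−k_1 t) = e^(−0.136×1.793) = 0.7836; e^(−k_a t) = e^(−1.84×1.793) = 0.03692.
D = 4.374 × (0.7836 − 0.03692) + 0.353 × 0.03692 = 3.266 + 0.01303 = 3.279 mg/L.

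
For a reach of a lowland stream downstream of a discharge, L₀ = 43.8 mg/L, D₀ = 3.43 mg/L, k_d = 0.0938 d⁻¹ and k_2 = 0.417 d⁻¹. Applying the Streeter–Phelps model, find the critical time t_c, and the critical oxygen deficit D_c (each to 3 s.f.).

t_c ≈ 3.64 d; D_c ≈ 7.00 mg/L

t_c = [1/(k_2−k_d)] ln[(k_2/k_d)(1 − D₀(k_2−k_d)/(k_d L₀))]
= [1/(0.417−0.0938)] ln[(0.417/0.0938)(1 − 3.43×0.3232/(0.0938×43.8))]
= (1/0.3232) ln[4.446 × 0.7302] = 3.094 × ln(3.246) = 3.094 × 1.177 = 3.643 d.
L(t_c) = L₀ e^(−k_d t_c) = 43.8 × 0.7105 = 31.12 mg/L, and at the critical point k_2 D_c = k_d L, so D_c = (0.0938/0.417) × 31.12 = 7.001 mg/L.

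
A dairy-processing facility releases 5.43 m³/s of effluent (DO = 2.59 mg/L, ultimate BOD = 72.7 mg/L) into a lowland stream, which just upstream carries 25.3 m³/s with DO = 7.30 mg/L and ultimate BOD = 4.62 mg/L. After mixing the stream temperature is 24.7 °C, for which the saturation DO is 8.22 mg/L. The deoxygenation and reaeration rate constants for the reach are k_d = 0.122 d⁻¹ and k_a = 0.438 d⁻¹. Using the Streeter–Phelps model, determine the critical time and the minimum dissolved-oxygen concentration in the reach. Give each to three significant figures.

Mixed DO = (25.3×7.30 + 5.43×2.59)/(25.3+5.43) = 198.8/30.73 = 6.468 mg/L.
Mixed L₀ = (25.3×4.62 + 5.43×72.7)/(30.73) = 511.6/30.73 = 16.65 mg/L.
Initial deficit D₀ = C_s − DO₀ = 8.22 − 6.468 = 1.752 mg/L.
t_c = (1/0.3160) ln[(0.438/0.122)(1 − 1.752×0.3160/(0.122×16.65))] = 3.165 × ln(2.612) = 3.038 d.
D_c = (0.122/0.438) × 16.65 × e^(−0.122×3.038) = 0.2785 × 16.65 × 0.6903 = 3.201 mg/L.
Minimum DO = 8.22 − 3.201 = 5.019 mg/L.

t_c ≈ 3.04 d; minimum DO ≈ 5.02 mg/L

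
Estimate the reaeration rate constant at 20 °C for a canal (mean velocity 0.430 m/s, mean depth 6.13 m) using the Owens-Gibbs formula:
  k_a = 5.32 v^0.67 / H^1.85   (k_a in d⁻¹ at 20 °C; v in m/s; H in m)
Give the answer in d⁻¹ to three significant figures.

k_a ≈ 0.106 d⁻¹

k_a = 5.32 × 0.430^0.67 / 6.13^1.85 = 5.32 × 0.5681 / 28.63 = 0.1056 d⁻¹.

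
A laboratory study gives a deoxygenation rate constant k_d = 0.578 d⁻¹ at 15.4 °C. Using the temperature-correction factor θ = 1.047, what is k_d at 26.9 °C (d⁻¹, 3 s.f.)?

k_d(T₂) = k_d(T₁) · θ^(T₂−T₁) = 0.578 × 1.047^(26.9−15.4)
= 0.578 × 1.047^11.5 = 0.578 × 1.696 = 0.9802 d⁻¹.

k_d ≈ 0.980 d⁻¹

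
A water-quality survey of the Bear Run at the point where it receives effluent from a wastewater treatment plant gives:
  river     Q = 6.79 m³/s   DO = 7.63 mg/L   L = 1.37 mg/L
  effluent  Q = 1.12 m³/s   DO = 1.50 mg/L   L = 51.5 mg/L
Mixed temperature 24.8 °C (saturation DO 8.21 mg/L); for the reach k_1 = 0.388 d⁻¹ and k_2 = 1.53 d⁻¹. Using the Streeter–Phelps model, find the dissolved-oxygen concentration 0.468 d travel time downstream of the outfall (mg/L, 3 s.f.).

Mixed DO = (6.79×7.63 + 1.12×1.50)/(6.79+1.12) = 53.49/7.910 = 6.762 mg/L.
Mixed L₀ = (6.79×1.37 + 1.12×51.5)/(7.910) = 66.98/7.910 = 8.468 mg/L.
Initial deficit D₀ = C_s − DO₀ = 8.21 − 6.762 = 1.448 mg/L.
D(0.468) = [0.388×8.468/(1.53−0.388)](e^(−0.388×0.468) − e^(−1.53×0.468)) + 1.448 e^(−1.53×0.468)
= 2.877 × (0.8339 − 0.4887) + 1.448 × 0.4887 = 1.701 mg/L.
DO = 8.21 − 1.701 = 6.509 mg/L.

DO ≈ 6.51 mg/L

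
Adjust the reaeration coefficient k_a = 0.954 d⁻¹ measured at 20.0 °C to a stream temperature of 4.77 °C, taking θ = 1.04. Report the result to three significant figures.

k_a(T₂) = k_a(T₁) · θ^(T₂−T₁) = 0.954 × 1.04^(4.77−20.0)
= 0.954 × 1.04^-15.2 = 0.954 × 0.5503 = 0.5250 d⁻¹.

k_a ≈ 0.525 d⁻¹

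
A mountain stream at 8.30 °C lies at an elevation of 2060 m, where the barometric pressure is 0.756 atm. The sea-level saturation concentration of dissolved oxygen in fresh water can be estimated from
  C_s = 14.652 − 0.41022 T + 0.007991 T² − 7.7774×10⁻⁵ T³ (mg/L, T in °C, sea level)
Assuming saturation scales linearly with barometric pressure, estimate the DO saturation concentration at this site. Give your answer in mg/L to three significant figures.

C_s ≈ 8.89 mg/L

At sea level: C_s = 14.652 − 0.41022×8.30 + 0.007991×8.30² − 7.7774×10⁻⁵×8.30³ = 11.75 mg/L.
Pressure correction: C_s' = 11.75 × 0.756 = 8.885 mg/L.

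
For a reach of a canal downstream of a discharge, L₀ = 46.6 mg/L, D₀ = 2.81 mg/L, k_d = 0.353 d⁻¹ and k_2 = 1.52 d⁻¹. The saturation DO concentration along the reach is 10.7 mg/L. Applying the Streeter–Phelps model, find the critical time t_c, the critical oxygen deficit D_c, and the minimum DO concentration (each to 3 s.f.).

With k_2/k_d = 4.306 and 1 − D₀(k_2−k_d)/(k_d L₀) = 0.8006,
t_c = ln(4.306 × 0.8006) / (1.52 − 0.353) = ln(3.448) / 1.167 = 1.238/1.167 = 1.061 d.
L(t_c) = L₀ e^(−k_d t_c) = 46.6 × 0.6877 = 32.05 mg/L, and at the critical point k_2 D_c = k_d L, so D_c = (0.353/1.52) × 32.05 = 7.443 mg/L.
Minimum DO = C_s − D_c = 10.7 − 7.443 = 3.257 mg/L.

t_c ≈ 1.06 d; D_c ≈ 7.44 mg/L; min DO ≈ 3.26 mg/L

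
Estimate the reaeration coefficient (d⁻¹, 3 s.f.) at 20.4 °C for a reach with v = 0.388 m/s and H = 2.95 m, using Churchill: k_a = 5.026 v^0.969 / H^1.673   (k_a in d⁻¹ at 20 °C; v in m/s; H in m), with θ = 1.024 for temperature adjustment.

k_a(20) = 5.026 × 0.388^0.969 / 2.95^1.673 = 5.026 × 0.3996 / 6.110 = 0.3287 d⁻¹.
k_a(20.4) = 0.3287 × 1.024^(20.4−20) = 0.3287 × 1.010 = 0.3318 d⁻¹.

k_a ≈ 0.332 d⁻¹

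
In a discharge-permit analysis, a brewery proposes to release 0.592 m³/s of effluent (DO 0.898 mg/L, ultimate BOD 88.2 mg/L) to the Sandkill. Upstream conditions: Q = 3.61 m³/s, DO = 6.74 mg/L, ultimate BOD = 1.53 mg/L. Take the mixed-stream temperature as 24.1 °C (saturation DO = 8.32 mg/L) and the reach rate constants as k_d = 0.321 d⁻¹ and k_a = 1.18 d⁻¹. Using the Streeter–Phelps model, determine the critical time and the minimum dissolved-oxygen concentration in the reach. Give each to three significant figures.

t_c ≈ 0.781 d; minimum DO ≈ 5.41 mg/L

Mixed DO = (3.61×6.74 + 0.592×0.898)/(3.61+0.592) = 24.86/4.202 = 5.917 mg/L.
Mixed L₀ = (3.61×1.53 + 0.592×88.2)/(4.202) = 57.74/4.202 = 13.74 mg/L.
Initial deficit D₀ = C_s − DO₀ = 8.32 − 5.917 = 2.403 mg/L.
t_c = (1/0.8590) ln[(1.18/0.321)(1 − 2.403×0.8590/(0.321×13.74))] = 1.164 × ln(1.956) = 0.7808 d.
D_c = (0.321/1.18) × 13.74 × e^(−0.321×0.7808) = 0.2720 × 13.74 × 0.7783 = 2.909 mg/L.
Minimum DO = 8.32 − 2.909 = 5.411 mg/L.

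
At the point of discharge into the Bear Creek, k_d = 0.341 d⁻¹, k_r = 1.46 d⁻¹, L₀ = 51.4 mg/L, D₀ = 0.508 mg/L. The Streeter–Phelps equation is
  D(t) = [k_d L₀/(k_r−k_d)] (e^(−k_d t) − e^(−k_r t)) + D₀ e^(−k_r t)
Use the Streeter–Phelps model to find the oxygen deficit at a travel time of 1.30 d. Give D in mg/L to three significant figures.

k_d L₀/(k_r−k_d) = 0.341×51.4/(1.46−0.341) = 17.53/1.119 = 15.66 mg/L.
e^(−k_d t) = e^(−0.341×1.300) = 0.6419; e^(−k_r t) = e^(−1.46×1.300) = 0.1499.
D = 15.66 × (0.6419 − 0.1499) + 0.508 × 0.1499 = 7.707 + 0.07613 = 7.783 mg/L.

D ≈ 7.78 mg/L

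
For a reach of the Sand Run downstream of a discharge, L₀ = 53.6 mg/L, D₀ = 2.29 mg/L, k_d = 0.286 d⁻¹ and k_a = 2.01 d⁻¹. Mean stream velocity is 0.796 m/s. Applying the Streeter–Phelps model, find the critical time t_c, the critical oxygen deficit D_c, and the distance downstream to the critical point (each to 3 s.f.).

t_c ≈ 0.958 d; D_c ≈ 5.80 mg/L; x_c ≈ 65.9 km

t_c = [1/(k_a−k_d)] ln[(k_a/k_d)(1 − D₀(k_a−k_d)/(k_d L₀))]
= [1/(2.01−0.286)] ln[(2.01/0.286)(1 − 2.29×1.724/(0.286×53.6))]
= (1/1.724) ln[7.028 × 0.7425] = 0.5800 × ln(5.218) = 0.5800 × 1.652 = 0.9583 d.
L(t_c) = L₀ e^(−k_d t_c) = 53.6 × 0.7603 = 40.75 mg/L, and at the critical point k_a D_c = k_d L, so D_c = (0.286/2.01) × 40.75 = 5.798 mg/L.
x_c = v t_c = 0.796 m/s × 0.9583 d × 86400 s/d = 65910 m ≈ 65.9 km.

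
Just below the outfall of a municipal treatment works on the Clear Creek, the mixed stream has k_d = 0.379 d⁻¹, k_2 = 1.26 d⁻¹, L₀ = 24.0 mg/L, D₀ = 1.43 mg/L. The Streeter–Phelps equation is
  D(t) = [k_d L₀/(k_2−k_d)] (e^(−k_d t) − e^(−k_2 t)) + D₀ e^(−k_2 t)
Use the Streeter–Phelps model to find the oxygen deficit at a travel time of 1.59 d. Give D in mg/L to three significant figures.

D ≈ 4.45 mg/L

k_d L₀/(k_2−k_d) = 0.379×24.0/(1.26−0.379) = 9.096/0.8810 = 10.32 mg/L.
e^(−k_d t) = e^(−0.379×1.590) = 0.5474; e^(−k_2 t) = e^(−1.26×1.590) = 0.1349.
D = 10.32 × (0.5474 − 0.1349) + 1.43 × 0.1349 = 4.259 + 0.1929 = 4.452 mg/L.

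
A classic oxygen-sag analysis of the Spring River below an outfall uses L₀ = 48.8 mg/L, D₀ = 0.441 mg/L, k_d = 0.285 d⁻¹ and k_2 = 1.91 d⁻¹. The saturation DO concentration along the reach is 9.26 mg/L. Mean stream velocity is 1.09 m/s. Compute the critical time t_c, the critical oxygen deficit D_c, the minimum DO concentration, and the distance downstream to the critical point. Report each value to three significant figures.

t_c ≈ 1.14 d; D_c ≈ 5.26 mg/L; min DO ≈ 4.00 mg/L; x_c ≈ 107 km

t_c = [1/(k_2−k_d)] ln[(k_2/k_d)(1 − D₀(k_2−k_d)/(k_d L₀))]
= [1/(1.91−0.285)] ln[(1.91/0.285)(1 − 0.441×1.625/(0.285×48.8))]
= (1/1.625) ln[6.702 × 0.9485] = 0.6154 × ln(6.356) = 0.6154 × 1.849 = 1.138 d.
L(t_c) = L₀ e^(−k_d t_c) = 48.8 × 0.7230 = 35.28 mg/L, and at the critical point k_2 D_c = k_d L, so D_c = (0.285/1.91) × 35.28 = 5.265 mg/L.
Minimum DO = C_s − D_c = 9.26 − 5.265 = 3.995 mg/L.
x_c = v t_c = 1.09 m/s × 1.138 d × 86400 s/d = 107200 m ≈ 107 km.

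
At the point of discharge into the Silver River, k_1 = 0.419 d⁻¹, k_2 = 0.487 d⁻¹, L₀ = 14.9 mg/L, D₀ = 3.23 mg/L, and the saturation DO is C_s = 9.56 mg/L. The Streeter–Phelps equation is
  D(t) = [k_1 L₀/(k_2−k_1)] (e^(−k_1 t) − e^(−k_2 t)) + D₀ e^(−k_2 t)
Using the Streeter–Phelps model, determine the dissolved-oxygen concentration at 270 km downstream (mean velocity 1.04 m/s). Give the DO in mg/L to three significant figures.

DO ≈ 3.99 mg/L

Travel time t = x/v = 270 km / (1.04 m/s) = 270000 m / 1.04 m/s = 259600 s = 3.005 d.
k_1 L₀/(k_2−k_1) = 0.419×14.9/(0.487−0.419) = 6.243/0.06800 = 91.81 mg/L.
e^(−k_1 t) = e^(−0.419×3.005) = 0.2839; e^(−k_2 t) = e^(−0.487×3.005) = 0.2315.
D = 91.81 × (0.2839 − 0.2315) + 3.23 × 0.2315 = 4.817 + 0.7476 = 5.565 mg/L.
DO = C_s − D = 9.56 − 5.565 = 3.995 mg/L.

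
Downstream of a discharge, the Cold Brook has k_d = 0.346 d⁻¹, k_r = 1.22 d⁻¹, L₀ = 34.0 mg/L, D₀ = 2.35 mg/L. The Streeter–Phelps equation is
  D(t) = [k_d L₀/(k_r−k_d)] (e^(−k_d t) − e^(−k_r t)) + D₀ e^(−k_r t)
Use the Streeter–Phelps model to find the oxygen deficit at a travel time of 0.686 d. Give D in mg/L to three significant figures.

k_d L₀/(k_r−k_d) = 0.346×34.0/(1.22−0.346) = 11.76/0.8740 = 13.46 mg/L.
e^(−k_d t) = e^(−0.346×0.6860) = 0.7887; e^(−k_r t) = e^(−1.22×0.6860) = 0.4330.
D = 13.46 × (0.7887 − 0.4330) + 2.35 × 0.4330 = 4.787 + 1.018 = 5.805 mg/L.

D ≈ 5.80 mg/L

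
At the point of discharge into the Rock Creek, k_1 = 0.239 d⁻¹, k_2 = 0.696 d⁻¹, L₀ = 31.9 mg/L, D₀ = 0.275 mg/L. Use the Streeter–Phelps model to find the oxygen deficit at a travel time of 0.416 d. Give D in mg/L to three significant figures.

k_1 L₀/(k_2−k_1) = 0.239×31.9/(0.696−0.239) = 7.624/0.4570 = 16.68 mg/L.
e^(−k_1 t) = e^(−0.239×0.4160) = 0.9054; e^(−k_2 t) = e^(−0.696×0.4160) = 0.7486.
D = 16.68 × (0.9054 − 0.7486) + 0.275 × 0.7486 = 2.615 + 0.2059 = 2.821 mg/L.

D ≈ 2.82 mg/L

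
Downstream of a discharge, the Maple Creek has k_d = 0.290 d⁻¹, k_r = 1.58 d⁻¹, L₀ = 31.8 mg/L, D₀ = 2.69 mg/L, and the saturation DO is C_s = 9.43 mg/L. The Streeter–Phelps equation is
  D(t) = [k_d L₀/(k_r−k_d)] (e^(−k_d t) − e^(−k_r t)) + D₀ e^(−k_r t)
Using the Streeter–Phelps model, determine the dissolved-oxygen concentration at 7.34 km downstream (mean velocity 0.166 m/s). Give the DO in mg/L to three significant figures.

Travel time t = x/v = 7.34 km / (0.166 m/s) = 7340 m / 0.166 m/s = 44220 s = 0.5118 d.
k_d L₀/(k_r−k_d) = 0.290×31.8/(1.58−0.290) = 9.222/1.290 = 7.149 mg/L.
e^(−k_d t) = e^(−0.290×0.5118) = 0.8621; e^(−k_r t) = e^(−1.58×0.5118) = 0.4455.
D = 7.149 × (0.8621 − 0.4455) + 2.69 × 0.4455 = 2.978 + 1.198 = 4.176 mg/L.
DO = C_s − D = 9.43 − 4.176 = 5.254 mg/L.

DO ≈ 5.25 mg/L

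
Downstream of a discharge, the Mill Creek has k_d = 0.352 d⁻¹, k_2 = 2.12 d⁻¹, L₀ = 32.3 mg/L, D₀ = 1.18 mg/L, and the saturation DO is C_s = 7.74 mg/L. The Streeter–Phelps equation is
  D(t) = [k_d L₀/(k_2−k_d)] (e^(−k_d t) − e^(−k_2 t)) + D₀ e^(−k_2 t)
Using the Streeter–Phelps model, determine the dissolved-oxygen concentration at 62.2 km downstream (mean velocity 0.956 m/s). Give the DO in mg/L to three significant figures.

Travel time t = x/v = 62.2 km / (0.956 m/s) = 62200 m / 0.956 m/s = 65060 s = 0.7530 d.
k_d L₀/(k_2−k_d) = 0.352×32.3/(2.12−0.352) = 11.37/1.768 = 6.431 mg/L.
e^(−k_d t) = e^(−0.352×0.7530) = 0.7672; e^(−k_2 t) = e^(−2.12×0.7530) = 0.2026.
D = 6.431 × (0.7672 − 0.2026) + 1.18 × 0.2026 = 3.630 + 0.2391 = 3.869 mg/L.
DO = C_s − D = 7.74 − 3.869 = 3.871 mg/L.

DO ≈ 3.87 mg/L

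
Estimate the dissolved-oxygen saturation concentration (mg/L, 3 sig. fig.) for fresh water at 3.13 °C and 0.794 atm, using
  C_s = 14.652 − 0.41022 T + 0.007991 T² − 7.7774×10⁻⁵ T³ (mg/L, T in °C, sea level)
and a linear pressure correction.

C_s ≈ 10.7 mg/L

At sea level: C_s = 14.652 − 0.41022×3.13 + 0.007991×3.13² − 7.7774×10⁻⁵×3.13³ = 13.44 mg/L.
Pressure correction: C_s' = 13.44 × 0.794 = 10.67 mg/L.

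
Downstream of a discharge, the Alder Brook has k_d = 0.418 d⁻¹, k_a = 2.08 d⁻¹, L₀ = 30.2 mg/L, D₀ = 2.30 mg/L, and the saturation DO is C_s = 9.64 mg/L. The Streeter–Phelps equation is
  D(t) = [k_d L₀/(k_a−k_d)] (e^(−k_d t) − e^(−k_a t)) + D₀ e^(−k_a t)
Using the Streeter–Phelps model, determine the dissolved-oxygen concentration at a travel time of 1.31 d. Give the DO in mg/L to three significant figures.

k_d L₀/(k_a−k_d) = 0.418×30.2/(2.08−0.418) = 12.62/1.662 = 7.595 mg/L.
e^(−k_d t) = e^(−0.418×1.310) = 0.5783; e^(−k_a t) = e^(−2.08×1.310) = 0.06556.
D = 7.595 × (0.5783 − 0.06556) + 2.30 × 0.06556 = 3.895 + 0.1508 = 4.046 mg/L.
DO = C_s − D = 9.64 − 4.046 = 5.594 mg/L.

DO ≈ 5.59 mg/L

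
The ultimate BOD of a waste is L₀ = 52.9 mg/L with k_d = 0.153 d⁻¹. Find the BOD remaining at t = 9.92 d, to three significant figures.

L_t = L₀ e^(−k_d t) = 52.9 × e^(−0.153×9.92) = 52.9 × 0.2192 = 11.60 mg/L.

L ≈ 11.6 mg/L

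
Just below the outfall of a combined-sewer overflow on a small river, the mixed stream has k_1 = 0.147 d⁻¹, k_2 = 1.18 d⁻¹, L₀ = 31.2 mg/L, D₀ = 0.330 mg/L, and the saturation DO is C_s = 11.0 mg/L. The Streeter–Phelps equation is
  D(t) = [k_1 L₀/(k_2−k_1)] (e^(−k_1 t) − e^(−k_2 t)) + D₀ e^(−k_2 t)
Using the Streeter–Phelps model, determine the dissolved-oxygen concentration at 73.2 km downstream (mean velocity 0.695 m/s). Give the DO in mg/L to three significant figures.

Travel time t = x/v = 73.2 km / (0.695 m/s) = 73200 m / 0.695 m/s = 105300 s = 1.219 d.
k_1 L₀/(k_2−k_1) = 0.147×31.2/(1.18−0.147) = 4.586/1.033 = 4.440 mg/L.
e^(−k_1 t) = e^(−0.147×1.219) = 0.8359; e^(−k_2 t) = e^(−1.18×1.219) = 0.2373.
D = 4.440 × (0.8359 − 0.2373) + 0.330 × 0.2373 = 2.658 + 0.07831 = 2.736 mg/L.
DO = C_s − D = 11.0 − 2.736 = 8.264 mg/L.

DO ≈ 8.26 mg/L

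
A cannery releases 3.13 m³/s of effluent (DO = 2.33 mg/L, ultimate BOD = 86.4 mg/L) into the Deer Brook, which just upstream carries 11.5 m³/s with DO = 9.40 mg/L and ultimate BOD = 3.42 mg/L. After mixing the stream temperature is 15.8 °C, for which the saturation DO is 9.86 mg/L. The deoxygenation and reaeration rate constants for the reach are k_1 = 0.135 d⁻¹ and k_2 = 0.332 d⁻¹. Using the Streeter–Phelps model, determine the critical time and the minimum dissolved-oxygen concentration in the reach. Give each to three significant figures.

t_c ≈ 3.83 d; minimum DO ≈ 4.72 mg/L

Mixed DO = (11.5×9.40 + 3.13×2.33)/(11.5+3.13) = 115.4/14.63 = 7.887 mg/L.
Mixed L₀ = (11.5×3.42 + 3.13×86.4)/(14.63) = 309.8/14.63 = 21.17 mg/L.
Initial deficit D₀ = C_s − DO₀ = 9.86 − 7.887 = 1.973 mg/L.
t_c = (1/0.1970) ln[(0.332/0.135)(1 − 1.973×0.1970/(0.135×21.17))] = 5.076 × ln(2.125) = 3.826 d.
D_c = (0.135/0.332) × 21.17 × e^(−0.135×3.826) = 0.4066 × 21.17 × 0.5966 = 5.136 mg/L.
Minimum DO = 9.86 − 5.136 = 4.724 mg/L.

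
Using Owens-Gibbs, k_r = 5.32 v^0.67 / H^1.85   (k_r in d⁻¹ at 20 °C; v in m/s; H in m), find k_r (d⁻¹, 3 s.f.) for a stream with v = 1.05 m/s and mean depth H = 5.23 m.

k_r = 5.32 × 1.05^0.67 / 5.23^1.85 = 5.32 × 1.033 / 21.34 = 0.2576 d⁻¹.

k_r ≈ 0.258 d⁻¹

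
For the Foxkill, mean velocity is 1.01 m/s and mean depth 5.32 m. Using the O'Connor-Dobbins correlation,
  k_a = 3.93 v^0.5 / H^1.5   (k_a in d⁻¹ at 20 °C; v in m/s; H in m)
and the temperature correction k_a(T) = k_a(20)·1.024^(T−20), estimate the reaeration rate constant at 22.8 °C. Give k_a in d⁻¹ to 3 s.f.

k_a(20) = 3.93 × 1.01^0.5 / 5.32^1.5 = 3.93 × 1.005 / 12.27 = 0.3219 d⁻¹.
k_a(22.8) = 0.3219 × 1.024^(22.8−20) = 0.3219 × 1.069 = 0.3440 d⁻¹.

k_a ≈ 0.344 d⁻¹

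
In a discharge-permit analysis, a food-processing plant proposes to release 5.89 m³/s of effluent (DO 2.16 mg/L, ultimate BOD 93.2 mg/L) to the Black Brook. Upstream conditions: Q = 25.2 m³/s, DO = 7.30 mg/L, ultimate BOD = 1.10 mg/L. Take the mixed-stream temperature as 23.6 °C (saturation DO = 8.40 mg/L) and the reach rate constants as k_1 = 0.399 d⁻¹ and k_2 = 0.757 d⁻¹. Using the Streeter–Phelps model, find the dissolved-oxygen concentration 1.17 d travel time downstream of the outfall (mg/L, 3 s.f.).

Mixed DO = (25.2×7.30 + 5.89×2.16)/(25.2+5.89) = 196.7/31.09 = 6.326 mg/L.
Mixed L₀ = (25.2×1.10 + 5.89×93.2)/(31.09) = 576.7/31.09 = 18.55 mg/L.
Initial deficit D₀ = C_s − DO₀ = 8.40 − 6.326 = 2.074 mg/L.
D(1.17) = [0.399×18.55/(0.757−0.399)](e^(−0.399×1.17) − e^(−0.757×1.17)) + 2.074 e^(−0.757×1.17)
= 20.67 × (0.6270 − 0.4124) + 2.074 × 0.4124 = 5.291 mg/L.
DO = 8.40 − 5.291 = 3.109 mg/L.

DO ≈ 3.11 mg/L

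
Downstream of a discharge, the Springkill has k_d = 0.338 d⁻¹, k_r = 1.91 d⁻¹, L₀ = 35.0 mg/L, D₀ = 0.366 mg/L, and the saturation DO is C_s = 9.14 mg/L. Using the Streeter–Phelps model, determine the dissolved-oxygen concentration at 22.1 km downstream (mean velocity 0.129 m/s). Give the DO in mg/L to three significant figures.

DO ≈ 5.45 mg/L

Travel time t = x/v = 22.1 km / (0.129 m/s) = 22100 m / 0.129 m/s = 171300 s = 1.983 d.
k_d L₀/(k_r−k_d) = 0.338×35.0/(1.91−0.338) = 11.83/1.572 = 7.525 mg/L.
e^(−k_d t) = e^(−0.338×1.983) = 0.5116; e^(−k_r t) = e^(−1.91×1.983) = 0.02266.
D = 7.525 × (0.5116 − 0.02266) + 0.366 × 0.02266 = 3.680 + 0.008293 = 3.688 mg/L.
DO = C_s − D = 9.14 − 3.688 = 5.452 mg/L.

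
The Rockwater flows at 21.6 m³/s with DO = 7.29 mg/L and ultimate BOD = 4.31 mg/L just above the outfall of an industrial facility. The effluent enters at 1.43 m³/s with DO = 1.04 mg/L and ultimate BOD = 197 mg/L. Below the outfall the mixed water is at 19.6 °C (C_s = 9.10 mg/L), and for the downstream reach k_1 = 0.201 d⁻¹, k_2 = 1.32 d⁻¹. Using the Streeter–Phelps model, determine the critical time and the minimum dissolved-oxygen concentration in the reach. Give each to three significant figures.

t_c ≈ 0.436 d; minimum DO ≈ 6.83 mg/L

Mixed DO = (21.6×7.29 + 1.43×1.04)/(21.6+1.43) = 159.0/23.03 = 6.902 mg/L.
Mixed L₀ = (21.6×4.31 + 1.43×197)/(23.03) = 374.8/23.03 = 16.27 mg/L.
Initial deficit D₀ = C_s − DO₀ = 9.10 − 6.902 = 2.198 mg/L.
t_c = (1/1.119) ln[(1.32/0.201)(1 − 2.198×1.119/(0.201×16.27))] = 0.8937 × ln(1.629) = 0.4362 d.
D_c = (0.201/1.32) × 16.27 × e^(−0.201×0.4362) = 0.1523 × 16.27 × 0.9161 = 2.270 mg/L.
Minimum DO = 9.10 − 2.270 = 6.830 mg/L.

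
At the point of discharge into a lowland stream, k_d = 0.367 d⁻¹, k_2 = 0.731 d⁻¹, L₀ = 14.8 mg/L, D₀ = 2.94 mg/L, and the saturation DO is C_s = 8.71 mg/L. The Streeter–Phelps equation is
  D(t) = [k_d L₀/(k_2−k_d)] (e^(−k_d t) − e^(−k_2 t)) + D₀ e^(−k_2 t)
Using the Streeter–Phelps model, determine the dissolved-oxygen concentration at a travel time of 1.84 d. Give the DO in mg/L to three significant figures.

k_d L₀/(k_2−k_d) = 0.367×14.8/(0.731−0.367) = 5.432/0.3640 = 14.92 mg/L.
e^(−k_d t) = e^(−0.367×1.840) = 0.5090; e^(−k_2 t) = e^(−0.731×1.840) = 0.2605.
D = 14.92 × (0.5090 − 0.2605) + 2.94 × 0.2605 = 3.708 + 0.7660 = 4.474 mg/L.
DO = C_s − D = 8.71 − 4.474 = 4.236 mg/L.

DO ≈ 4.24 mg/L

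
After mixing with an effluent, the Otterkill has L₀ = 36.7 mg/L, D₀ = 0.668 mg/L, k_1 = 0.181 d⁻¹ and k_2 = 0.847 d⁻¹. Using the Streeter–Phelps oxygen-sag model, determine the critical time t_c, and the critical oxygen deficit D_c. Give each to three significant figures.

t_c = [1/(k_2−k_1)] ln[(k_2/k_1)(1 − D₀(k_2−k_1)/(k_1 L₀))]
= [1/(0.847−0.181)] ln[(0.847/0.181)(1 − 0.668×0.6660/(0.181×36.7))]
= (1/0.6660) ln[4.680 × 0.9330] = 1.502 × ln(4.366) = 1.502 × 1.474 = 2.213 d.
L(t_c) = L₀ e^(−k_1 t_c) = 36.7 × 0.6699 = 24.59 mg/L, and at the critical point k_2 D_c = k_1 L, so D_c = (0.181/0.847) × 24.59 = 5.254 mg/L.

t_c ≈ 2.21 d; D_c ≈ 5.25 mg/L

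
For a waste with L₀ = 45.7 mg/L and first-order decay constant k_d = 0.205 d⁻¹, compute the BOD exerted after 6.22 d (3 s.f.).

y ≈ 32.9 mg/L

y_t = L₀(1 − e^(−k_d t)) = 45.7 × (1 − e^(−0.205×6.22))
= 45.7 × (1 − 0.2794) = 45.7 × 0.7206 = 32.93 mg/L.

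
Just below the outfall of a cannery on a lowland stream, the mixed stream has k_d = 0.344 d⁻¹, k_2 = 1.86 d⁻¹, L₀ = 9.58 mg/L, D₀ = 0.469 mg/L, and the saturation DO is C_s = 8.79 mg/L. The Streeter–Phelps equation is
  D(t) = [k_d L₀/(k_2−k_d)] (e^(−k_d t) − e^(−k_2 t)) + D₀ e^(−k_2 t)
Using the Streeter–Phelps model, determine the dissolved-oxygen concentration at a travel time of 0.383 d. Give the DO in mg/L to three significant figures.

DO ≈ 7.72 mg/L

k_d L₀/(k_2−k_d) = 0.344×9.58/(1.86−0.344) = 3.296/1.516 = 2.174 mg/L.
e^(−k_d t) = e^(−0.344×0.3830) = 0.8766; e^(−k_2 t) = e^(−1.86×0.3830) = 0.4905.
D = 2.174 × (0.8766 − 0.4905) + 0.469 × 0.4905 = 0.8393 + 0.2300 = 1.069 mg/L.
DO = C_s − D = 8.79 − 1.069 = 7.721 mg/L.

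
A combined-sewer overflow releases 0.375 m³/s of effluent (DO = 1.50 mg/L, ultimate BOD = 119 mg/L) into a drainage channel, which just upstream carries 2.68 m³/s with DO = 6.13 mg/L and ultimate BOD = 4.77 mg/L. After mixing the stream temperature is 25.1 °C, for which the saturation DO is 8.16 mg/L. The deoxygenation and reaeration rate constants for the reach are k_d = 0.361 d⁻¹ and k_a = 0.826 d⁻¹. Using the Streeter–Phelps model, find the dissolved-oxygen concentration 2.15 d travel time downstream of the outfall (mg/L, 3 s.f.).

DO ≈ 3.48 mg/L

Mixed DO = (2.68×6.13 + 0.375×1.50)/(2.68+0.375) = 16.99/3.055 = 5.562 mg/L.
Mixed L₀ = (2.68×4.77 + 0.375×119)/(3.055) = 57.41/3.055 = 18.79 mg/L.
Initial deficit D₀ = C_s − DO₀ = 8.16 − 5.562 = 2.598 mg/L.
D(2.15) = [0.361×18.79/(0.826−0.361)](e^(−0.361×2.15) − e^(−0.826×2.15)) + 2.598 e^(−0.826×2.15)
= 14.59 × (0.4602 − 0.1693) + 2.598 × 0.1693 = 4.683 mg/L.
DO = 8.16 − 4.683 = 3.477 mg/L.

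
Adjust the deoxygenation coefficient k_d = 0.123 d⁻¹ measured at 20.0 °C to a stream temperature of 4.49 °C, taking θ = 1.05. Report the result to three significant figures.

k_d ≈ 0.0577 d⁻¹

k_d(T₂) = k_d(T₁) · θ^(T₂−T₁) = 0.123 × 1.05^(4.49−20.0)
= 0.123 × 1.05^-15.5 = 0.123 × 0.4692 = 0.05771 d⁻¹.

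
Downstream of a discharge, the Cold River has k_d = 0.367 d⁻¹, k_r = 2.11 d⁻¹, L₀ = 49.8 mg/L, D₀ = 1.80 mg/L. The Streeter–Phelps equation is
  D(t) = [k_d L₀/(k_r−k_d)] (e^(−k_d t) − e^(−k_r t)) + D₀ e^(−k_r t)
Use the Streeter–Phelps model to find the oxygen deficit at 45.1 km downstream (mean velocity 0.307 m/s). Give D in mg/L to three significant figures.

D ≈ 5.38 mg/L

Travel time t = x/v = 45.1 km / (0.307 m/s) = 45100 m / 0.307 m/s = 146900 s = 1.700 d.
k_d L₀/(k_r−k_d) = 0.367×49.8/(2.11−0.367) = 18.28/1.743 = 10.49 mg/L.
e^(−k_d t) = e^(−0.367×1.700) = 0.5358; e^(−k_r t) = e^(−2.11×1.700) = 0.02766.
D = 10.49 × (0.5358 − 0.02766) + 1.80 × 0.02766 = 5.328 + 0.04980 = 5.378 mg/L.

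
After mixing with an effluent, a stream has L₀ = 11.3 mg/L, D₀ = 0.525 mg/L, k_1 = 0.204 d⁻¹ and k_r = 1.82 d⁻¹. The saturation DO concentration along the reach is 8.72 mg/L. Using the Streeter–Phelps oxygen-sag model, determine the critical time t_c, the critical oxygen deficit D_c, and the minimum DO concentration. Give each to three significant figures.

t_c = [1/(k_r−k_1)] ln[(k_r/k_1)(1 − D₀(k_r−k_1)/(k_1 L₀))]
= [1/(1.82−0.204)] ln[(1.82/0.204)(1 − 0.525×1.616/(0.204×11.3))]
= (1/1.616) ln[8.922 × 0.6320] = 0.6188 × ln(5.638) = 0.6188 × 1.730 = 1.070 d.
D_c = (k_1/k_r) L₀ e^(−k_1 t_c) = (0.204/1.82) × 11.3 × e^(−0.204×1.070) = 0.1121 × 11.3 × 0.8039 = 1.018 mg/L.
Minimum DO = C_s − D_c = 8.72 − 1.018 = 7.702 mg/L.

t_c ≈ 1.07 d; D_c ≈ 1.02 mg/L; min DO ≈ 7.70 mg/L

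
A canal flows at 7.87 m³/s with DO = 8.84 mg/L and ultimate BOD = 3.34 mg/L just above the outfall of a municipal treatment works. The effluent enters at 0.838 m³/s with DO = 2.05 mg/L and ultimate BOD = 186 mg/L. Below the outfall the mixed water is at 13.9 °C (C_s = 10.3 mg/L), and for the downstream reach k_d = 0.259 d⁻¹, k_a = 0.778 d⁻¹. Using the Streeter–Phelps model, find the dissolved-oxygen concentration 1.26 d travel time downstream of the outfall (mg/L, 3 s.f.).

DO ≈ 5.89 mg/L

Mixed DO = (7.87×8.84 + 0.838×2.05)/(7.87+0.838) = 71.29/8.708 = 8.187 mg/L.
Mixed L₀ = (7.87×3.34 + 0.838×186)/(8.708) = 182.2/8.708 = 20.92 mg/L.
Initial deficit D₀ = C_s − DO₀ = 10.3 − 8.187 = 2.113 mg/L.
D(1.26) = [0.259×20.92/(0.778−0.259)](e^(−0.259×1.26) − e^(−0.778×1.26)) + 2.113 e^(−0.778×1.26)
= 10.44 × (0.7216 − 0.3752) + 2.113 × 0.3752 = 4.409 mg/L.
DO = 10.3 − 4.409 = 5.891 mg/L.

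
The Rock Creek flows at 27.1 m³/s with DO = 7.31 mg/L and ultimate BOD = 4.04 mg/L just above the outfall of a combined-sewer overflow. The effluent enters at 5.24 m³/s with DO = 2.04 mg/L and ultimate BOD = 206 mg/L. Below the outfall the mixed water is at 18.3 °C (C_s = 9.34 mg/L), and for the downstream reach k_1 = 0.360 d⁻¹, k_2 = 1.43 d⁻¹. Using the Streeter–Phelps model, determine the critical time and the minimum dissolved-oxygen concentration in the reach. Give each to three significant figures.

t_c ≈ 1.04 d; minimum DO ≈ 2.98 mg/L

Mixed DO = (27.1×7.31 + 5.24×2.04)/(27.1+5.24) = 208.8/32.34 = 6.456 mg/L.
Mixed L₀ = (27.1×4.04 + 5.24×206)/(32.34) = 1189/32.34 = 36.76 mg/L.
Initial deficit D₀ = C_s − DO₀ = 9.34 − 6.456 = 2.884 mg/L.
t_c = (1/1.070) ln[(1.43/0.360)(1 − 2.884×1.070/(0.360×36.76))] = 0.9346 × ln(3.046) = 1.041 d.
D_c = (0.360/1.43) × 36.76 × e^(−0.360×1.041) = 0.2517 × 36.76 × 0.6875 = 6.362 mg/L.
Minimum DO = 9.34 − 6.362 = 2.978 mg/L.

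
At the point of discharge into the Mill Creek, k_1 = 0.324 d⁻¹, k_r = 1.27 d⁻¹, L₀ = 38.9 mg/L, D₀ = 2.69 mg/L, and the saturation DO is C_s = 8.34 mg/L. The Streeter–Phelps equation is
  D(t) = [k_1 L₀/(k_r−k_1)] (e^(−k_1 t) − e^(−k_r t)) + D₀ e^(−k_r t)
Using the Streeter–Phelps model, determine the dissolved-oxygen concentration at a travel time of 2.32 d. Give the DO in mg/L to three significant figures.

DO ≈ 2.62 mg/L

k_1 L₀/(k_r−k_1) = 0.324×38.9/(1.27−0.324) = 12.60/0.9460 = 13.32 mg/L.
e^(−k_1 t) = e^(−0.324×2.320) = 0.4716; e^(−k_r t) = e^(−1.27×2.320) = 0.05253.
D = 13.32 × (0.4716 − 0.05253) + 2.69 × 0.05253 = 5.583 + 0.1413 = 5.724 mg/L.
DO = C_s − D = 8.34 − 5.724 = 2.616 mg/L.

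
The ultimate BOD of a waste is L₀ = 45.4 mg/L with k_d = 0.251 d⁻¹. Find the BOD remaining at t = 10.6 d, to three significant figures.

L ≈ 3.17 mg/L

L_t = L₀ e^(−k_d t) = 45.4 × e^(−0.251×10.6) = 45.4 × 0.06991 = 3.174 mg/L.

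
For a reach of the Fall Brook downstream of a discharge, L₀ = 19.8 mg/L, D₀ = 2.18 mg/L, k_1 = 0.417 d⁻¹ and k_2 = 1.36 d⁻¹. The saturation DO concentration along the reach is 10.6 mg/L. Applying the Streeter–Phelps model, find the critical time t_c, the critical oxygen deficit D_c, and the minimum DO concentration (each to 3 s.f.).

At the critical point dD/dt = 0, so k_1 L₀ e^(−k_1 t) = k_2 D. Substituting D(t) from the Streeter–Phelps equation and solving for t gives
t_c = ln[(k_2/k_1)(1 − D₀(k_2−k_1)/(k_1 L₀))] / (k_2−k_1).
Here k_2−k_1 = 0.9430 d⁻¹ and 1 − D₀(k_2−k_1)/(k_1 L₀) = 1 − 2.18×0.9430/(0.417×19.8) = 0.7510, so
t_c = ln(3.261 × 0.7510) / 0.9430 = 0.8958 / 0.9430 = 0.9500 d.
L(t_c) = L₀ e^(−k_1 t_c) = 19.8 × 0.6729 = 13.32 mg/L, and at the critical point k_2 D_c = k_1 L, so D_c = (0.417/1.36) × 13.32 = 4.085 mg/L.
Minimum DO = C_s − D_c = 10.6 − 4.085 = 6.515 mg/L.

t_c ≈ 0.950 d; D_c ≈ 4.09 mg/L; min DO ≈ 6.51 mg/L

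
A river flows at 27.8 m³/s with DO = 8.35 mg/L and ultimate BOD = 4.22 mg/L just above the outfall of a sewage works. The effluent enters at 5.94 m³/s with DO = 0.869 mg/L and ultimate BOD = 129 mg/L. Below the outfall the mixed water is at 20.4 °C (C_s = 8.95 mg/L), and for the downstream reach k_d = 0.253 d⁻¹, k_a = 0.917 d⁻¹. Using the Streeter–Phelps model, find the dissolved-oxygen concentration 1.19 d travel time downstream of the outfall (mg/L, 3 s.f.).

DO ≈ 4.27 mg/L

Mixed DO = (27.8×8.35 + 5.94×0.869)/(27.8+5.94) = 237.3/33.74 = 7.033 mg/L.
Mixed L₀ = (27.8×4.22 + 5.94×129)/(33.74) = 883.6/33.74 = 26.19 mg/L.
Initial deficit D₀ = C_s − DO₀ = 8.95 − 7.033 = 1.917 mg/L.
D(1.19) = [0.253×26.19/(0.917−0.253)](e^(−0.253×1.19) − e^(−0.917×1.19)) + 1.917 e^(−0.917×1.19)
= 9.978 × (0.7400 − 0.3358) + 1.917 × 0.3358 = 4.677 mg/L.
DO = 8.95 − 4.677 = 4.273 mg/L.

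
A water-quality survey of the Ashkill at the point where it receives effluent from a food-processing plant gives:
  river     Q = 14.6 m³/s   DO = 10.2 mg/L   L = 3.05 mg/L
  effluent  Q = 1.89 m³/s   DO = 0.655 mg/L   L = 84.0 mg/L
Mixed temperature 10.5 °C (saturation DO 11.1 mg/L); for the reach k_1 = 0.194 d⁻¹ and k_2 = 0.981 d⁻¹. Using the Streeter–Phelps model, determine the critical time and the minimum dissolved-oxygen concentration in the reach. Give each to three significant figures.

Mixed DO = (14.6×10.2 + 1.89×0.655)/(14.6+1.89) = 150.2/16.49 = 9.106 mg/L.
Mixed L₀ = (14.6×3.05 + 1.89×84.0)/(16.49) = 203.3/16.49 = 12.33 mg/L.
Initial deficit D₀ = C_s − DO₀ = 11.1 − 9.106 = 1.994 mg/L.
t_c = (1/0.7870) ln[(0.981/0.194)(1 − 1.994×0.7870/(0.194×12.33))] = 1.271 × ln(1.739) = 0.7029 d.
D_c = (0.194/0.981) × 12.33 × e^(−0.194×0.7029) = 0.1978 × 12.33 × 0.8725 = 2.127 mg/L.
Minimum DO = 11.1 − 2.127 = 8.973 mg/L.

t_c ≈ 0.703 d; minimum DO ≈ 8.97 mg/L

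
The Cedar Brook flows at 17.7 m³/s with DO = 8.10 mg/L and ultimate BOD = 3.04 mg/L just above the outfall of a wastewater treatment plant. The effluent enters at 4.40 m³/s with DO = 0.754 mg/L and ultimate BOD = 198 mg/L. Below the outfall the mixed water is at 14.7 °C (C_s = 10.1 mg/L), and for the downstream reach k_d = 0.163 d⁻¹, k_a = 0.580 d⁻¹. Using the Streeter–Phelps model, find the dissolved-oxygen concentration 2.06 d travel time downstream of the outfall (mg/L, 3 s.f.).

DO ≈ 2.31 mg/L

Mixed DO = (17.7×8.10 + 4.40×0.754)/(17.7+4.40) = 146.7/22.10 = 6.637 mg/L.
Mixed L₀ = (17.7×3.04 + 4.40×198)/(22.10) = 925.0/22.10 = 41.86 mg/L.
Initial deficit D₀ = C_s − DO₀ = 10.1 − 6.637 = 3.463 mg/L.
D(2.06) = [0.163×41.86/(0.580−0.163)](e^(−0.163×2.06) − e^(−0.580×2.06)) + 3.463 e^(−0.580×2.06)
= 16.36 × (0.7148 − 0.3028) + 3.463 × 0.3028 = 7.789 mg/L.
DO = 10.1 − 7.789 = 2.311 mg/L.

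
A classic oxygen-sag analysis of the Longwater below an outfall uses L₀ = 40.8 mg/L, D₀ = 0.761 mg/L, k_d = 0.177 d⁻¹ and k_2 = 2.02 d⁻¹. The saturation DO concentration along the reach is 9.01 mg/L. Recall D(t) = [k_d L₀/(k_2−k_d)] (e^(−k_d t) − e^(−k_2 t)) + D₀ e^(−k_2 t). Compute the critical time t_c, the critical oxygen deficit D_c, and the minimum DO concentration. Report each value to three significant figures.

t_c ≈ 1.20 d; D_c ≈ 2.89 mg/L; min DO ≈ 6.12 mg/L

With k_2/k_d = 11.41 and 1 − D₀(k_2−k_d)/(k_d L₀) = 0.8058,
t_c = ln(11.41 × 0.8058) / (2.02 − 0.177) = ln(9.196) / 1.843 = 2.219/1.843 = 1.204 d.
D_c = (k_d/k_2) L₀ e^(−k_d t_c) = (0.177/2.02) × 40.8 × e^(−0.177×1.204) = 0.08762 × 40.8 × 0.8081 = 2.889 mg/L.
Minimum DO = C_s − D_c = 9.01 − 2.889 = 6.121 mg/L.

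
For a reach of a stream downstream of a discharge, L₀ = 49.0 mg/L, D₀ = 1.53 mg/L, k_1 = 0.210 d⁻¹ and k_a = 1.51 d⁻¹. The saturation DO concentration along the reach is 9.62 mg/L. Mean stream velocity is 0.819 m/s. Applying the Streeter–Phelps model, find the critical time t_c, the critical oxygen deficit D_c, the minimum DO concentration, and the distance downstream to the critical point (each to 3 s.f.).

t_c = [1/(k_a−k_1)] ln[(k_a/k_1)(1 − D₀(k_a−k_1)/(k_1 L₀))]
= [1/(1.51−0.210)] ln[(1.51/0.210)(1 − 1.53×1.300/(0.210×49.0))]
= (1/1.300) ln[7.190 × 0.8067] = 0.7692 × ln(5.801) = 0.7692 × 1.758 = 1.352 d.
L(t_c) = L₀ e^(−k_1 t_c) = 49.0 × 0.7528 = 36.89 mg/L, and at the critical point k_a D_c = k_1 L, so D_c = (0.210/1.51) × 36.89 = 5.130 mg/L.
Minimum DO = C_s − D_c = 9.62 − 5.130 = 4.490 mg/L.
x_c = v t_c = 0.819 m/s × 1.352 d × 86400 s/d = 95690 m ≈ 95.7 km.

t_c ≈ 1.35 d; D_c ≈ 5.13 mg/L; min DO ≈ 4.49 mg/L; x_c ≈ 95.7 km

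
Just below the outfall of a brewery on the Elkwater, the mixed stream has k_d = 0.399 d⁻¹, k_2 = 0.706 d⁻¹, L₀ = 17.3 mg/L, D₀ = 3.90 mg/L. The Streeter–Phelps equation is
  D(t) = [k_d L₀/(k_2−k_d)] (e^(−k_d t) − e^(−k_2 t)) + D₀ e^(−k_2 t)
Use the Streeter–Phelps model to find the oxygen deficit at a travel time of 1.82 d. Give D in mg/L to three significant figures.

k_d L₀/(k_2−k_d) = 0.399×17.3/(0.706−0.399) = 6.903/0.3070 = 22.48 mg/L.
e^(−k_d t) = e^(−0.399×1.820) = 0.4838; e^(−k_2 t) = e^(−0.706×1.820) = 0.2767.
D = 22.48 × (0.4838 − 0.2767) + 3.90 × 0.2767 = 4.656 + 1.079 = 5.735 mg/L.

D ≈ 5.74 mg/L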